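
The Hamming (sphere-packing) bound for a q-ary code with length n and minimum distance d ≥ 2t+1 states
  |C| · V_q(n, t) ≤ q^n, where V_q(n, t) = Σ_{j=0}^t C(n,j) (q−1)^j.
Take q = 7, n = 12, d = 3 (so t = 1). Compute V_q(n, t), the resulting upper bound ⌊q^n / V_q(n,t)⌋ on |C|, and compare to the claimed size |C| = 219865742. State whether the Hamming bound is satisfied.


V_q(n, t) = 73, q^n = 13841287201, Hamming bound = 189606673, |C| = 219865742 > bound (violated).

Step 1: Compute V_q(n, t) = Σ_{j=0}^1 C(n, j) (q−1)^j.
  j = 0: C(12,0)·(6)^0 = 1·1 = 1.
  j = 1: C(12,1)·(6)^1 = 12·6 = 72.
  V_q(n, t) = 1 + 72 = 73.
Step 2: q^n = 7^12 = 13841287201.
Step 3: Hamming bound ⌊q^n / V_q(n,t)⌋ = ⌊13841287201/73⌋ = 189606673.
Step 4: Compare |C| = 219865742 to 189606673: violated.
The claimed |C| lies above the Hamming bound, so no 7-ary code of length 12 with d ≥ 3 can have 219865742 codewords.


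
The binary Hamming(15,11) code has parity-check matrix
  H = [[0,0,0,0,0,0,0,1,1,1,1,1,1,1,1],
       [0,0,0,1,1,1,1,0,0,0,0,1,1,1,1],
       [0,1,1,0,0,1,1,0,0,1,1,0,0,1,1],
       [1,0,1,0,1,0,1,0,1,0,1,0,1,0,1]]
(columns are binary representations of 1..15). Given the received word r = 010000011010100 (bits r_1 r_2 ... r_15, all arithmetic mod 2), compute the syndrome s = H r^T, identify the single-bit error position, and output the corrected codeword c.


s = (0, 1, 0, 1)^T, error position = 5, corrected codeword c = 010010011010100

Compute s = H r^T mod 2 one row at a time:
  s_1 = 1 + 1 + 0 + 1 + 0 + 1 + 0 + 0 = 4 ≡ 0 (mod 2).
  s_2 = 0 + 0 + 0 + 0 + 0 + 1 + 0 + 0 = 1 ≡ 1 (mod 2).
  s_3 = 1 + 0 + 0 + 0 + 0 + 1 + 0 + 0 = 2 ≡ 0 (mod 2).
  s_4 = 0 + 0 + 0 + 0 + 1 + 1 + 1 + 0 = 3 ≡ 1 (mod 2).
s = (0, 1, 0, 1)^T — this equals column 5 of H (binary 0101), so error is at position 5.
Correct: flip bit 5 of r = 010000011010100 to get c = 010010011010100.


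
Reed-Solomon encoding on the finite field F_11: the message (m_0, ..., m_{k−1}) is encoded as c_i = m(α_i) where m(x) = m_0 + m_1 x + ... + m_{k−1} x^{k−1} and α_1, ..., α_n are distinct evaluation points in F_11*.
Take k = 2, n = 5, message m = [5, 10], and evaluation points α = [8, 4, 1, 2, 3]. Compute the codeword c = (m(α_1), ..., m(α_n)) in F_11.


c = [8, 1, 4, 3, 2]

Message polynomial: m(x) = 5 + 10·x (mod 11).
For each evaluation point α_i, compute m(α_i) mod 11:
  α_1 = 8: Horner steps 10 → 8, so m(8) = 8.
  α_2 = 4: Horner steps 10 → 1, so m(4) = 1.
  α_3 = 1: Horner steps 10 → 4, so m(1) = 4.
  α_4 = 2: Horner steps 10 → 3, so m(2) = 3.
  α_5 = 3: Horner steps 10 → 2, so m(3) = 2.
Codeword c = [8, 1, 4, 3, 2] ∈ F_11^5.


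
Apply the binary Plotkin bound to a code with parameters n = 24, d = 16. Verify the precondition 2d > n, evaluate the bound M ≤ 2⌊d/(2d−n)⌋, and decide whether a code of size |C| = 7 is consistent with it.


Plotkin bound M ≤ 4; given |C| = 7 > bound (violated).

Check applicability: 2d = 32, n = 24.
2d − n = 8 > 0, so Plotkin applies.
Compute d/(2d−n) = 16/8 ≈ 2.0000.
⌊d/(2d−n)⌋ = 2.
Plotkin bound: M ≤ 2·2 = 4.
Given |C| = 7, check: VIOLATED.
This |C| is above the Plotkin bound, so no binary code with n = 24, d = 16 and 7 codewords exists.


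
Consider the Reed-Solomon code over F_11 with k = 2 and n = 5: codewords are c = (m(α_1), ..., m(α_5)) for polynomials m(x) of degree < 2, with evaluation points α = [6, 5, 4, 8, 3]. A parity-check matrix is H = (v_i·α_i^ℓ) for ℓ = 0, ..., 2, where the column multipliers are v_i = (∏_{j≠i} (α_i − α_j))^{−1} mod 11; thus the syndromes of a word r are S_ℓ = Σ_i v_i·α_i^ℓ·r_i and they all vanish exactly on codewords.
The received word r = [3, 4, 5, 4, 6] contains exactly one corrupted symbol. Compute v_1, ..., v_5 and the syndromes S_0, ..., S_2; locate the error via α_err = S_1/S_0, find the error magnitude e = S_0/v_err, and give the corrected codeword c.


S = (8, 9, 6), error at position 4, error magnitude e = 3, c = [3, 4, 5, 1, 6].

Step 1: column multipliers v_i = (∏_{j≠i}(α_i − α_j))^{−1} mod 11.
  i = 1 (α = 6): (6−5)(6−4)(6−8)(6−3) = 1·2·(−2)·3 = −12 ≡ 10, so v_1 = 10^{−1} = 10 (mod 11).
  i = 2 (α = 5): (5−6)(5−4)(5−8)(5−3) = (−1)·1·(−3)·2 = 6 ≡ 6, so v_2 = 6^{−1} = 2 (mod 11).
  i = 3 (α = 4): (4−6)(4−5)(4−8)(4−3) = (−2)·(−1)·(−4)·1 = −8 ≡ 3, so v_3 = 3^{−1} = 4 (mod 11).
  i = 4 (α = 8): (8−6)(8−5)(8−4)(8−3) = 2·3·4·5 = 120 ≡ 10, so v_4 = 10^{−1} = 10 (mod 11).
  i = 5 (α = 3): (3−6)(3−5)(3−4)(3−8) = (−3)·(−2)·(−1)·(−5) = 30 ≡ 8, so v_5 = 8^{−1} = 7 (mod 11).
  v = [10, 2, 4, 10, 7].
Step 2: syndromes of r = [3, 4, 5, 4, 6] (all sums mod 11).
  S_0 = Σ v_i r_i = 10·3 + 2·4 + 4·5 + 10·4 + 7·6 = 140 ≡ 8.
  S_1 = Σ v_i α_i r_i = 10·6·3 + 2·5·4 + 4·4·5 + 10·8·4 + 7·3·6 = 746 ≡ 9.
  α_i^2 mod 11 = [3, 3, 5, 9, 9].
  S_2 = Σ v_i α_i^2 r_i = 10·3·3 + 2·3·4 + 4·5·5 + 10·9·4 + 7·9·6 = 952 ≡ 6.
  S = (8, 9, 6) ≠ 0, so r is not a codeword (an error is present).
Step 3: locate the error. For a single error e at position i, S_ℓ = v_i·e·α_i^ℓ, so α_err = S_1/S_0.
  S_0^{−1} = 8^{−1} = 7 (mod 11), so α_err = 9·7 = 63 ≡ 8 = α_4. Error position i = 4.
  Consistency check: S_2/S_1 = 6·5 = 30 ≡ 8 = α_err ✓ (single-error assumption holds).
Step 4: error magnitude e = S_0/v_4 = S_0·∏_{j≠4}(α_4 − α_j) = 8·10 = 80 ≡ 3 (mod 11).
Step 5: correct position 4: c_4 = r_4 − e = 4 − 3 ≡ 1 (mod 11). Hence c = [3, 4, 5, 1, 6].
  Check: interpolating c through the α_i gives m(x) = 9 + 10·x (degree < 2) with m(α_i) = c_i for every i, so c is indeed a codeword.


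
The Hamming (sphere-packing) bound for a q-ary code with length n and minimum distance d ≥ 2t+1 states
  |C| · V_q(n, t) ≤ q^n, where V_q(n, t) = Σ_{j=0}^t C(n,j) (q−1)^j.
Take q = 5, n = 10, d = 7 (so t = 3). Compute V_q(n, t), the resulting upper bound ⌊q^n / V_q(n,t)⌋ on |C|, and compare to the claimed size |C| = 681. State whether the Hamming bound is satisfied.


V_q(n, t) = 8441, q^n = 9765625, Hamming bound = 1156, |C| = 681 ≤ bound (satisfied).

Step 1: Compute V_q(n, t) = Σ_{j=0}^3 C(n, j) (q−1)^j.
  j = 0: C(10,0)·(4)^0 = 1·1 = 1.
  j = 1: C(10,1)·(4)^1 = 10·4 = 40.
  j = 2: C(10,2)·(4)^2 = 45·16 = 720.
  j = 3: C(10,3)·(4)^3 = 120·64 = 7680.
  V_q(n, t) = 1 + 40 + 720 + 7680 = 8441.
Step 2: q^n = 5^10 = 9765625.
Step 3: Hamming bound ⌊q^n / V_q(n,t)⌋ = ⌊9765625/8441⌋ = 1156.
Step 4: Compare |C| = 681 to 1156: satisfied.
The claimed |C| lies below the Hamming bound.


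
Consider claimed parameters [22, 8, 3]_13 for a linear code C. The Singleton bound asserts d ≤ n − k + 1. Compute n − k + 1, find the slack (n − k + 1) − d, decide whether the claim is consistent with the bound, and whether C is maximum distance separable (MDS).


Singleton RHS = n − k + 1 = 15, slack = 12, bound satisfied, not MDS.

Singleton bound: d ≤ n − k + 1.
Here n = 22, k = 8, so n − k + 1 = 15.
Given d = 3, check d ≤ 15: YES.
Slack = (n − k + 1) − d = 12.
The code is NOT MDS (slack = 12 > 0).
Description: the claimed parameters are [22, 8, 3]_13; such a code would be non-MDS.


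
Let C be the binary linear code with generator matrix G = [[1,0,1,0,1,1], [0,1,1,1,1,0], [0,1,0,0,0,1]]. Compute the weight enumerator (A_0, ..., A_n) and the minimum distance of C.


Weight distribution: A_0 = 1, A_2 = 2, A_4 = 5. Minimum distance d = 2.

Enumerate all 2^3 = 8 messages m ∈ F_2^3.
For each, compute codeword c = mG in F_2^6, then tally its weight.
  m = 000 → c = 000000, weight = 0.
  m = 100 → c = 101011, weight = 4.
  m = 010 → c = 011110, weight = 4.
  m = 110 → c = 110101, weight = 4.
  m = 001 → c = 010001, weight = 2.
  m = 101 → c = 111010, weight = 4.
  m = 011 → c = 001111, weight = 4.
  m = 111 → c = 100100, weight = 2.
Tally weights:
  weight 0: 1 codewords.
  weight 2: 2 codewords.
  weight 4: 5 codewords.
Minimum distance d = smallest w > 0 with A_w > 0 = 2.
Sanity: Σ A_w = 8 = 2^3 = 8 ✓.


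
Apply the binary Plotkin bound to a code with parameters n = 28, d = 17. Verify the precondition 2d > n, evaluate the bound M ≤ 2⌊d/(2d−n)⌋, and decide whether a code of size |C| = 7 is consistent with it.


Plotkin bound M ≤ 4; given |C| = 7 > bound (violated).

Check applicability: 2d = 34, n = 28.
2d − n = 6 > 0, so Plotkin applies.
Compute d/(2d−n) = 17/6 ≈ 2.8333.
⌊d/(2d−n)⌋ = 2.
Plotkin bound: M ≤ 2·2 = 4.
Given |C| = 7, check: VIOLATED.
This |C| is above the Plotkin bound, so no binary code with n = 28, d = 17 and 7 codewords exists.


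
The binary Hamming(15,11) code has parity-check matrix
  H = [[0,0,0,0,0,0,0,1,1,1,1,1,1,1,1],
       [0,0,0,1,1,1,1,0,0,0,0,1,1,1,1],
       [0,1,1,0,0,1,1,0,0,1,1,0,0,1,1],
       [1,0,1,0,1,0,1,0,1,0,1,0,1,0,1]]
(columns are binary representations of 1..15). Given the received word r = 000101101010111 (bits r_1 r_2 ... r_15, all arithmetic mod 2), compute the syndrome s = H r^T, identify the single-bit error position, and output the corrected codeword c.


s = (1, 0, 1, 1)^T, error position = 11, corrected codeword c = 000101101000111

Compute s = H r^T mod 2 one row at a time:
  s_1 = 0 + 1 + 0 + 1 + 0 + 1 + 1 + 1 = 5 ≡ 1 (mod 2).
  s_2 = 1 + 0 + 1 + 1 + 0 + 1 + 1 + 1 = 6 ≡ 0 (mod 2).
  s_3 = 0 + 0 + 1 + 1 + 0 + 1 + 1 + 1 = 5 ≡ 1 (mod 2).
  s_4 = 0 + 0 + 0 + 1 + 1 + 1 + 1 + 1 = 5 ≡ 1 (mod 2).
s = (1, 0, 1, 1)^T — this equals column 11 of H (binary 1011), so error is at position 11.
Correct: flip bit 11 of r = 000101101010111 to get c = 000101101000111.


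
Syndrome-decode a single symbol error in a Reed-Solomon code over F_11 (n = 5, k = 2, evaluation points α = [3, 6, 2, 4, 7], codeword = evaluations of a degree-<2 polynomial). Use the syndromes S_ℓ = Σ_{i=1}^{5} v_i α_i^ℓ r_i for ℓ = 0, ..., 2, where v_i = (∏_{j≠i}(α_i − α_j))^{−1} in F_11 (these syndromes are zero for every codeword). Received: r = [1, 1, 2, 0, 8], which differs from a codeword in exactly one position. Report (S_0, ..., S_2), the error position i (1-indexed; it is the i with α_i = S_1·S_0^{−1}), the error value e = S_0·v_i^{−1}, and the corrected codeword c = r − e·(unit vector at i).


S = (4, 2, 1), error at position 2, error magnitude e = 3, c = [1, 9, 2, 0, 8].

Step 1: column multipliers v_i = (∏_{j≠i}(α_i − α_j))^{−1} mod 11.
  i = 1 (α = 3): (3−6)(3−2)(3−4)(3−7) = (−3)·1·(−1)·(−4) = −12 ≡ 10, so v_1 = 10^{−1} = 10 (mod 11).
  i = 2 (α = 6): (6−3)(6−2)(6−4)(6−7) = 3·4·2·(−1) = −24 ≡ 9, so v_2 = 9^{−1} = 5 (mod 11).
  i = 3 (α = 2): (2−3)(2−6)(2−4)(2−7) = (−1)·(−4)·(−2)·(−5) = 40 ≡ 7, so v_3 = 7^{−1} = 8 (mod 11).
  i = 4 (α = 4): (4−3)(4−6)(4−2)(4−7) = 1·(−2)·2·(−3) = 12 ≡ 1, so v_4 = 1^{−1} = 1 (mod 11).
  i = 5 (α = 7): (7−3)(7−6)(7−2)(7−4) = 4·1·5·3 = 60 ≡ 5, so v_5 = 5^{−1} = 9 (mod 11).
  v = [10, 5, 8, 1, 9].
Step 2: syndromes of r = [1, 1, 2, 0, 8] (all sums mod 11).
  S_0 = Σ v_i r_i = 10·1 + 5·1 + 8·2 + 1·0 + 9·8 = 103 ≡ 4.
  S_1 = Σ v_i α_i r_i = 10·3·1 + 5·6·1 + 8·2·2 + 1·4·0 + 9·7·8 = 596 ≡ 2.
  α_i^2 mod 11 = [9, 3, 4, 5, 5].
  S_2 = Σ v_i α_i^2 r_i = 10·9·1 + 5·3·1 + 8·4·2 + 1·5·0 + 9·5·8 = 529 ≡ 1.
  S = (4, 2, 1) ≠ 0, so r is not a codeword (an error is present).
Step 3: locate the error. For a single error e at position i, S_ℓ = v_i·e·α_i^ℓ, so α_err = S_1/S_0.
  S_0^{−1} = 4^{−1} = 3 (mod 11), so α_err = 2·3 = 6 ≡ 6 = α_2. Error position i = 2.
  Consistency check: S_2/S_1 = 1·6 = 6 ≡ 6 = α_err ✓ (single-error assumption holds).
Step 4: error magnitude e = S_0/v_2 = S_0·∏_{j≠2}(α_2 − α_j) = 4·9 = 36 ≡ 3 (mod 11).
Step 5: correct position 2: c_2 = r_2 − e = 1 − 3 ≡ 9 (mod 11). Hence c = [1, 9, 2, 0, 8].
  Check: interpolating c through the α_i gives m(x) = 4 + 10·x (degree < 2) with m(α_i) = c_i for every i, so c is indeed a codeword.


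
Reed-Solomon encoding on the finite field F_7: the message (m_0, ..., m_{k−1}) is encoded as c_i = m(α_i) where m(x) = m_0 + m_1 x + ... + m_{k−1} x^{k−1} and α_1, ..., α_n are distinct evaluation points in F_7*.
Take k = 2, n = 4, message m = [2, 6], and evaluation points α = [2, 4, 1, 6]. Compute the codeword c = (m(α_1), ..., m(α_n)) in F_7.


c = [0, 5, 1, 3]

Message polynomial: m(x) = 2 + 6·x (mod 7).
For each evaluation point α_i, compute m(α_i) mod 7:
  α_1 = 2: Horner steps 6 → 0, so m(2) = 0.
  α_2 = 4: Horner steps 6 → 5, so m(4) = 5.
  α_3 = 1: Horner steps 6 → 1, so m(1) = 1.
  α_4 = 6: Horner steps 6 → 3, so m(6) = 3.
Codeword c = [0, 5, 1, 3] ∈ F_7^4.


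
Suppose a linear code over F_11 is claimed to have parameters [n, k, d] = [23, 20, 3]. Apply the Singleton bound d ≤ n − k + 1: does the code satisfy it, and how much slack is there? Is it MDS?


Singleton RHS = n − k + 1 = 4, slack = 1, bound satisfied, not MDS.

Singleton bound: d ≤ n − k + 1.
Here n = 23, k = 20, so n − k + 1 = 4.
Given d = 3, check d ≤ 4: YES.
Slack = (n − k + 1) − d = 1.
The code is NOT MDS (slack = 1 > 0).
Description: the claimed parameters are [23, 20, 3]_11; such a code would be non-MDS.


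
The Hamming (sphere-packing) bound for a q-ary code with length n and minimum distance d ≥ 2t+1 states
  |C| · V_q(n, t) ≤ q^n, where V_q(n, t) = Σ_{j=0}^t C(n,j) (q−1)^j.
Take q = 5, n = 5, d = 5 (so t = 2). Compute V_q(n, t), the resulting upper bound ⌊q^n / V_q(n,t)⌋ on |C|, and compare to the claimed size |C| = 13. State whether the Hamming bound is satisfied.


V_q(n, t) = 181, q^n = 3125, Hamming bound = 17, |C| = 13 ≤ bound (satisfied).

Step 1: Compute V_q(n, t) = Σ_{j=0}^2 C(n, j) (q−1)^j.
  j = 0: C(5,0)·(4)^0 = 1·1 = 1.
  j = 1: C(5,1)·(4)^1 = 5·4 = 20.
  j = 2: C(5,2)·(4)^2 = 10·16 = 160.
  V_q(n, t) = 1 + 20 + 160 = 181.
Step 2: q^n = 5^5 = 3125.
Step 3: Hamming bound ⌊q^n / V_q(n,t)⌋ = ⌊3125/181⌋ = 17.
Step 4: Compare |C| = 13 to 17: satisfied.
The claimed |C| lies below the Hamming bound.


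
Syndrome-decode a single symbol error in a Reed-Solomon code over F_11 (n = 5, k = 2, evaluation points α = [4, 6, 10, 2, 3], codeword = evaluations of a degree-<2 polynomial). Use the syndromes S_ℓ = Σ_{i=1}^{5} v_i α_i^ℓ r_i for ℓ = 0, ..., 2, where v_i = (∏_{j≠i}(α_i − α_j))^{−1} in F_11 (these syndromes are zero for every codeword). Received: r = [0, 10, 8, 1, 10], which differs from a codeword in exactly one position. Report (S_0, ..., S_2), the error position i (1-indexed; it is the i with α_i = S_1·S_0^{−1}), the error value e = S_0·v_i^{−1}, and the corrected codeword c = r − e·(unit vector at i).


S = (4, 1, 3), error at position 5, error magnitude e = 4, c = [0, 10, 8, 1, 6].

Step 1: column multipliers v_i = (∏_{j≠i}(α_i − α_j))^{−1} mod 11.
  i = 1 (α = 4): (4−6)(4−10)(4−2)(4−3) = (−2)·(−6)·2·1 = 24 ≡ 2, so v_1 = 2^{−1} = 6 (mod 11).
  i = 2 (α = 6): (6−4)(6−10)(6−2)(6−3) = 2·(−4)·4·3 = −96 ≡ 3, so v_2 = 3^{−1} = 4 (mod 11).
  i = 3 (α = 10): (10−4)(10−6)(10−2)(10−3) = 6·4·8·7 = 1344 ≡ 2, so v_3 = 2^{−1} = 6 (mod 11).
  i = 4 (α = 2): (2−4)(2−6)(2−10)(2−3) = (−2)·(−4)·(−8)·(−1) = 64 ≡ 9, so v_4 = 9^{−1} = 5 (mod 11).
  i = 5 (α = 3): (3−4)(3−6)(3−10)(3−2) = (−1)·(−3)·(−7)·1 = −21 ≡ 1, so v_5 = 1^{−1} = 1 (mod 11).
  v = [6, 4, 6, 5, 1].
Step 2: syndromes of r = [0, 10, 8, 1, 10] (all sums mod 11).
  S_0 = Σ v_i r_i = 6·0 + 4·10 + 6·8 + 5·1 + 1·10 = 103 ≡ 4.
  S_1 = Σ v_i α_i r_i = 6·4·0 + 4·6·10 + 6·10·8 + 5·2·1 + 1·3·10 = 760 ≡ 1.
  α_i^2 mod 11 = [5, 3, 1, 4, 9].
  S_2 = Σ v_i α_i^2 r_i = 6·5·0 + 4·3·10 + 6·1·8 + 5·4·1 + 1·9·10 = 278 ≡ 3.
  S = (4, 1, 3) ≠ 0, so r is not a codeword (an error is present).
Step 3: locate the error. For a single error e at position i, S_ℓ = v_i·e·α_i^ℓ, so α_err = S_1/S_0.
  S_0^{−1} = 4^{−1} = 3 (mod 11), so α_err = 1·3 = 3 ≡ 3 = α_5. Error position i = 5.
  Consistency check: S_2/S_1 = 3·1 = 3 ≡ 3 = α_err ✓ (single-error assumption holds).
Step 4: error magnitude e = S_0/v_5 = S_0·∏_{j≠5}(α_5 − α_j) = 4·1 = 4 ≡ 4 (mod 11).
Step 5: correct position 5: c_5 = r_5 − e = 10 − 4 ≡ 6 (mod 11). Hence c = [0, 10, 8, 1, 6].
  Check: interpolating c through the α_i gives m(x) = 2 + 5·x (degree < 2) with m(α_i) = c_i for every i, so c is indeed a codeword.


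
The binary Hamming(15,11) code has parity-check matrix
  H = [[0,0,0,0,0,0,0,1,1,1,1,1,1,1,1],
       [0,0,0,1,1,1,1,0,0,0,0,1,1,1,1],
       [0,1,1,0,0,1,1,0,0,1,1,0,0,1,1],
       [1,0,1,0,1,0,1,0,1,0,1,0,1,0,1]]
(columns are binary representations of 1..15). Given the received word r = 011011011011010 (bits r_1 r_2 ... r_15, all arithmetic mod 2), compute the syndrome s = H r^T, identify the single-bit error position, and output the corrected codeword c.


s = (1, 0, 1, 0)^T, error position = 10, corrected codeword c = 011011011111010

Compute s = H r^T mod 2 one row at a time:
  s_1 = 1 + 1 + 0 + 1 + 1 + 0 + 1 + 0 = 5 ≡ 1 (mod 2).
  s_2 = 0 + 1 + 1 + 0 + 1 + 0 + 1 + 0 = 4 ≡ 0 (mod 2).
  s_3 = 1 + 1 + 1 + 0 + 0 + 1 + 1 + 0 = 5 ≡ 1 (mod 2).
  s_4 = 0 + 1 + 1 + 0 + 1 + 1 + 0 + 0 = 4 ≡ 0 (mod 2).
s = (1, 0, 1, 0)^T — this equals column 10 of H (binary 1010), so error is at position 10.
Correct: flip bit 10 of r = 011011011011010 to get c = 011011011111010.


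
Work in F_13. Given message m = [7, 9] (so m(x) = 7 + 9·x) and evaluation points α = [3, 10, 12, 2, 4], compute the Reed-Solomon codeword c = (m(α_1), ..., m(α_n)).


c = [8, 6, 11, 12, 4]

Message polynomial: m(x) = 7 + 9·x (mod 13).
For each evaluation point α_i, compute m(α_i) mod 13:
  α_1 = 3: Horner steps 9 → 8, so m(3) = 8.
  α_2 = 10: Horner steps 9 → 6, so m(10) = 6.
  α_3 = 12: Horner steps 9 → 11, so m(12) = 11.
  α_4 = 2: Horner steps 9 → 12, so m(2) = 12.
  α_5 = 4: Horner steps 9 → 4, so m(4) = 4.
Codeword c = [8, 6, 11, 12, 4] ∈ F_13^5.


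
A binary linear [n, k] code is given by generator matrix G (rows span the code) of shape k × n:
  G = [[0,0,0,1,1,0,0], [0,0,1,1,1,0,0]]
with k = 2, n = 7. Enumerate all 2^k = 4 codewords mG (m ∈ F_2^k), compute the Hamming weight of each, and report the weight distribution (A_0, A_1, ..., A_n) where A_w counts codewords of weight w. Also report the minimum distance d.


Weight distribution: A_0 = 1, A_1 = 1, A_2 = 1, A_3 = 1. Minimum distance d = 1.

Enumerate all 2^2 = 4 messages m ∈ F_2^2.
For each, compute codeword c = mG in F_2^7, then tally its weight.
  m = 00 → c = 0000000, weight = 0.
  m = 10 → c = 0001100, weight = 2.
  m = 01 → c = 0011100, weight = 3.
  m = 11 → c = 0010000, weight = 1.
Tally weights:
  weight 0: 1 codewords.
  weight 1: 1 codewords.
  weight 2: 1 codewords.
  weight 3: 1 codewords.
Minimum distance d = smallest w > 0 with A_w > 0 = 1.
Sanity: Σ A_w = 4 = 2^2 = 4 ✓.


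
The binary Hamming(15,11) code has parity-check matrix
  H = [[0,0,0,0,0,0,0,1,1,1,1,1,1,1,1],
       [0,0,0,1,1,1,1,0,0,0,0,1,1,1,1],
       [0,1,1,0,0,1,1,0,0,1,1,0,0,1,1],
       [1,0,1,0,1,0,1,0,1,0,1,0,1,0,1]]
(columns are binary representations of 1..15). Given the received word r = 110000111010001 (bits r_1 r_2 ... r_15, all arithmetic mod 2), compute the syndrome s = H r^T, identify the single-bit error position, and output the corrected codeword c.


s = (0, 0, 0, 1)^T, error position = 1, corrected codeword c = 010000111010001

Compute s = H r^T mod 2 one row at a time:
  s_1 = 1 + 1 + 0 + 1 + 0 + 0 + 0 + 1 = 4 ≡ 0 (mod 2).
  s_2 = 0 + 0 + 0 + 1 + 0 + 0 + 0 + 1 = 2 ≡ 0 (mod 2).
  s_3 = 1 + 0 + 0 + 1 + 0 + 1 + 0 + 1 = 4 ≡ 0 (mod 2).
  s_4 = 1 + 0 + 0 + 1 + 1 + 1 + 0 + 1 = 5 ≡ 1 (mod 2).
s = (0, 0, 0, 1)^T — this equals column 1 of H (binary 0001), so error is at position 1.
Correct: flip bit 1 of r = 110000111010001 to get c = 010000111010001.


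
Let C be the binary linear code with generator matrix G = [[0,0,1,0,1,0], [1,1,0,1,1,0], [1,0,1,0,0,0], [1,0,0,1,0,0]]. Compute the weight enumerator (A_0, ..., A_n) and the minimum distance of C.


Weight distribution: A_0 = 1, A_2 = 10, A_4 = 5. Minimum distance d = 2.

Enumerate all 2^4 = 16 messages m ∈ F_2^4.
For each, compute codeword c = mG in F_2^6, then tally its weight.
  m = 0000 → c = 000000, weight = 0.
  m = 1000 → c = 001010, weight = 2.
  m = 0100 → c = 110110, weight = 4.
  m = 1100 → c = 111100, weight = 4.
  m = 0010 → c = 101000, weight = 2.
  m = 1010 → c = 100010, weight = 2.
  m = 0110 → c = 011110, weight = 4.
  m = 1110 → c = 010100, weight = 2.
  m = 0001 → c = 100100, weight = 2.
  m = 1001 → c = 101110, weight = 4.
  m = 0101 → c = 010010, weight = 2.
  m = 1101 → c = 011000, weight = 2.
  m = 0011 → c = 001100, weight = 2.
  m = 1011 → c = 000110, weight = 2.
  m = 0111 → c = 111010, weight = 4.
  m = 1111 → c = 110000, weight = 2.
Tally weights:
  weight 0: 1 codewords.
  weight 2: 10 codewords.
  weight 4: 5 codewords.
Minimum distance d = smallest w > 0 with A_w > 0 = 2.
Sanity: Σ A_w = 16 = 2^4 = 16 ✓.


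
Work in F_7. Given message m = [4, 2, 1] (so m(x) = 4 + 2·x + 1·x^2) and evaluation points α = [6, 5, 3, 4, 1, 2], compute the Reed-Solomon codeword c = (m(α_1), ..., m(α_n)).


c = [3, 4, 5, 0, 0, 5]

Message polynomial: m(x) = 4 + 2·x + 1·x^2 (mod 7).
For each evaluation point α_i, compute m(α_i) mod 7:
  α_1 = 6: Horner steps 1 → 1 → 3, so m(6) = 3.
  α_2 = 5: Horner steps 1 → 0 → 4, so m(5) = 4.
  α_3 = 3: Horner steps 1 → 5 → 5, so m(3) = 5.
  α_4 = 4: Horner steps 1 → 6 → 0, so m(4) = 0.
  α_5 = 1: Horner steps 1 → 3 → 0, so m(1) = 0.
  α_6 = 2: Horner steps 1 → 4 → 5, so m(2) = 5.
Codeword c = [3, 4, 5, 0, 0, 5] ∈ F_7^6.


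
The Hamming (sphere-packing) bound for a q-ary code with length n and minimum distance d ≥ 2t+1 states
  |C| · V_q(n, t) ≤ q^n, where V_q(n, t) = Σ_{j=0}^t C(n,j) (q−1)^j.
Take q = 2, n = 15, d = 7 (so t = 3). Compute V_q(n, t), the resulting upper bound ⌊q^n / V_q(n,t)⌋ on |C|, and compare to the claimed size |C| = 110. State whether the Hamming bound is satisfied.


V_q(n, t) = 576, q^n = 32768, Hamming bound = 56, |C| = 110 > bound (violated).

Step 1: Compute V_q(n, t) = Σ_{j=0}^3 C(n, j) (q−1)^j.
  j = 0: C(15,0)·(1)^0 = 1·1 = 1.
  j = 1: C(15,1)·(1)^1 = 15·1 = 15.
  j = 2: C(15,2)·(1)^2 = 105·1 = 105.
  j = 3: C(15,3)·(1)^3 = 455·1 = 455.
  V_q(n, t) = 1 + 15 + 105 + 455 = 576.
Step 2: q^n = 2^15 = 32768.
Step 3: Hamming bound ⌊q^n / V_q(n,t)⌋ = ⌊32768/576⌋ = 56.
Step 4: Compare |C| = 110 to 56: violated.
The claimed |C| lies above the Hamming bound, so no 2-ary code of length 15 with d ≥ 7 can have 110 codewords.


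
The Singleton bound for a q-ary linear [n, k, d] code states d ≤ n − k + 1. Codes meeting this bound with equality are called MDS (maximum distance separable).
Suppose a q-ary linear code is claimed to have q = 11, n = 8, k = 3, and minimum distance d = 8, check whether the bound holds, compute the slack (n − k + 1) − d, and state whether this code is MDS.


Singleton RHS = n − k + 1 = 6, slack = -2, bound violated (no such code; not MDS).

Singleton bound: d ≤ n − k + 1.
Here n = 8, k = 3, so n − k + 1 = 6.
Given d = 8, check d ≤ 6: NO.
Slack = (n − k + 1) − d = -2.
The slack is negative: d = 8 exceeds n − k + 1 = 6 by 2, so the Singleton bound is violated and no linear [8, 3, 8]_11 code can exist. In particular it is not MDS (MDS requires d = n − k + 1 exactly).
Description: the claimed parameters are [8, 3, 8]_11; such a code would be impossible (violates the Singleton bound).


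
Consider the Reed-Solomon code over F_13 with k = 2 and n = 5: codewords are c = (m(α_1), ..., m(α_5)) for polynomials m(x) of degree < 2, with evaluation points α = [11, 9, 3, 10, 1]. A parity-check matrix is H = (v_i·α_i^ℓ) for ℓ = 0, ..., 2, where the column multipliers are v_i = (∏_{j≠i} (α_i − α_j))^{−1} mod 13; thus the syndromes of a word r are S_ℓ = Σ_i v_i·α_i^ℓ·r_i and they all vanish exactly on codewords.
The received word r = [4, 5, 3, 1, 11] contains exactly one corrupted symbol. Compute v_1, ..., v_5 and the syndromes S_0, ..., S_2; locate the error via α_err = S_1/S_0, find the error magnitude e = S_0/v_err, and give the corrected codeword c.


S = (5, 3, 7), error at position 1, error magnitude e = 7, c = [10, 5, 3, 1, 11].

Step 1: column multipliers v_i = (∏_{j≠i}(α_i − α_j))^{−1} mod 13.
  i = 1 (α = 11): (11−9)(11−3)(11−10)(11−1) = 2·8·1·10 = 160 ≡ 4, so v_1 = 4^{−1} = 10 (mod 13).
  i = 2 (α = 9): (9−11)(9−3)(9−10)(9−1) = (−2)·6·(−1)·8 = 96 ≡ 5, so v_2 = 5^{−1} = 8 (mod 13).
  i = 3 (α = 3): (3−11)(3−9)(3−10)(3−1) = (−8)·(−6)·(−7)·2 = −672 ≡ 4, so v_3 = 4^{−1} = 10 (mod 13).
  i = 4 (α = 10): (10−11)(10−9)(10−3)(10−1) = (−1)·1·7·9 = −63 ≡ 2, so v_4 = 2^{−1} = 7 (mod 13).
  i = 5 (α = 1): (1−11)(1−9)(1−3)(1−10) = (−10)·(−8)·(−2)·(−9) = 1440 ≡ 10, so v_5 = 10^{−1} = 4 (mod 13).
  v = [10, 8, 10, 7, 4].
Step 2: syndromes of r = [4, 5, 3, 1, 11] (all sums mod 13).
  S_0 = Σ v_i r_i = 10·4 + 8·5 + 10·3 + 7·1 + 4·11 = 161 ≡ 5.
  S_1 = Σ v_i α_i r_i = 10·11·4 + 8·9·5 + 10·3·3 + 7·10·1 + 4·1·11 = 1004 ≡ 3.
  α_i^2 mod 13 = [4, 3, 9, 9, 1].
  S_2 = Σ v_i α_i^2 r_i = 10·4·4 + 8·3·5 + 10·9·3 + 7·9·1 + 4·1·11 = 657 ≡ 7.
  S = (5, 3, 7) ≠ 0, so r is not a codeword (an error is present).
Step 3: locate the error. For a single error e at position i, S_ℓ = v_i·e·α_i^ℓ, so α_err = S_1/S_0.
  S_0^{−1} = 5^{−1} = 8 (mod 13), so α_err = 3·8 = 24 ≡ 11 = α_1. Error position i = 1.
  Consistency check: S_2/S_1 = 7·9 = 63 ≡ 11 = α_err ✓ (single-error assumption holds).
Step 4: error magnitude e = S_0/v_1 = S_0·∏_{j≠1}(α_1 − α_j) = 5·4 = 20 ≡ 7 (mod 13).
Step 5: correct position 1: c_1 = r_1 − e = 4 − 7 ≡ 10 (mod 13). Hence c = [10, 5, 3, 1, 11].
  Check: interpolating c through the α_i gives m(x) = 2 + 9·x (degree < 2) with m(α_i) = c_i for every i, so c is indeed a codeword.


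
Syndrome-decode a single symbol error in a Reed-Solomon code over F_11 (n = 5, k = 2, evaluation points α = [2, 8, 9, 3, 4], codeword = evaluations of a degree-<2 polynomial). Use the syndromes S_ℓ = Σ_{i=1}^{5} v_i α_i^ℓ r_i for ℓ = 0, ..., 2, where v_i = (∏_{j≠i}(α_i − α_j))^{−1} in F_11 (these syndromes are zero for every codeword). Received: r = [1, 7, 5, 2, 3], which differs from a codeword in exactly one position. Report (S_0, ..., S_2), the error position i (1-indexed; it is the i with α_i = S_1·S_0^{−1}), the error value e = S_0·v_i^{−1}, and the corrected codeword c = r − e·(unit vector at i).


S = (8, 6, 10), error at position 3, error magnitude e = 8, c = [1, 7, 8, 2, 3].

Step 1: column multipliers v_i = (∏_{j≠i}(α_i − α_j))^{−1} mod 11.
  i = 1 (α = 2): (2−8)(2−9)(2−3)(2−4) = (−6)·(−7)·(−1)·(−2) = 84 ≡ 7, so v_1 = 7^{−1} = 8 (mod 11).
  i = 2 (α = 8): (8−2)(8−9)(8−3)(8−4) = 6·(−1)·5·4 = −120 ≡ 1, so v_2 = 1^{−1} = 1 (mod 11).
  i = 3 (α = 9): (9−2)(9−8)(9−3)(9−4) = 7·1·6·5 = 210 ≡ 1, so v_3 = 1^{−1} = 1 (mod 11).
  i = 4 (α = 3): (3−2)(3−8)(3−9)(3−4) = 1·(−5)·(−6)·(−1) = −30 ≡ 3, so v_4 = 3^{−1} = 4 (mod 11).
  i = 5 (α = 4): (4−2)(4−8)(4−9)(4−3) = 2·(−4)·(−5)·1 = 40 ≡ 7, so v_5 = 7^{−1} = 8 (mod 11).
  v = [8, 1, 1, 4, 8].
Step 2: syndromes of r = [1, 7, 5, 2, 3] (all sums mod 11).
  S_0 = Σ v_i r_i = 8·1 + 1·7 + 1·5 + 4·2 + 8·3 = 52 ≡ 8.
  S_1 = Σ v_i α_i r_i = 8·2·1 + 1·8·7 + 1·9·5 + 4·3·2 + 8·4·3 = 237 ≡ 6.
  α_i^2 mod 11 = [4, 9, 4, 9, 5].
  S_2 = Σ v_i α_i^2 r_i = 8·4·1 + 1·9·7 + 1·4·5 + 4·9·2 + 8·5·3 = 307 ≡ 10.
  S = (8, 6, 10) ≠ 0, so r is not a codeword (an error is present).
Step 3: locate the error. For a single error e at position i, S_ℓ = v_i·e·α_i^ℓ, so α_err = S_1/S_0.
  S_0^{−1} = 8^{−1} = 7 (mod 11), so α_err = 6·7 = 42 ≡ 9 = α_3. Error position i = 3.
  Consistency check: S_2/S_1 = 10·2 = 20 ≡ 9 = α_err ✓ (single-error assumption holds).
Step 4: error magnitude e = S_0/v_3 = S_0·∏_{j≠3}(α_3 − α_j) = 8·1 = 8 ≡ 8 (mod 11).
Step 5: correct position 3: c_3 = r_3 − e = 5 − 8 ≡ 8 (mod 11). Hence c = [1, 7, 8, 2, 3].
  Check: interpolating c through the α_i gives m(x) = 10 + 1·x (degree < 2) with m(α_i) = c_i for every i, so c is indeed a codeword.


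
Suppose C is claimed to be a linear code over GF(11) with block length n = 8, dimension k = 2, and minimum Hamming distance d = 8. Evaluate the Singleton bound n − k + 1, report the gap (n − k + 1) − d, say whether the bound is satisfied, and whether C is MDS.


Singleton RHS = n − k + 1 = 7, slack = -1, bound violated (no such code; not MDS).

Singleton bound: d ≤ n − k + 1.
Here n = 8, k = 2, so n − k + 1 = 7.
Given d = 8, check d ≤ 7: NO.
Slack = (n − k + 1) − d = -1.
The slack is negative: d = 8 exceeds n − k + 1 = 7 by 1, so the Singleton bound is violated and no linear [8, 2, 8]_11 code can exist. In particular it is not MDS (MDS requires d = n − k + 1 exactly).
Description: the claimed parameters are [8, 2, 8]_11; such a code would be impossible (violates the Singleton bound).


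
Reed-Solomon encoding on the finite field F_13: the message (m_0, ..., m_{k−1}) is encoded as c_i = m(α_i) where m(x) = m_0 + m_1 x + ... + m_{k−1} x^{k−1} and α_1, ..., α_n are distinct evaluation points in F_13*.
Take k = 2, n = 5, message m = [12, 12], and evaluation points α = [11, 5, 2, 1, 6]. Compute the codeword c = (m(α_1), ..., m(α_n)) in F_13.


c = [1, 7, 10, 11, 6]

Message polynomial: m(x) = 12 + 12·x (mod 13).
For each evaluation point α_i, compute m(α_i) mod 13:
  α_1 = 11: Horner steps 12 → 1, so m(11) = 1.
  α_2 = 5: Horner steps 12 → 7, so m(5) = 7.
  α_3 = 2: Horner steps 12 → 10, so m(2) = 10.
  α_4 = 1: Horner steps 12 → 11, so m(1) = 11.
  α_5 = 6: Horner steps 12 → 6, so m(6) = 6.
Codeword c = [1, 7, 10, 11, 6] ∈ F_13^5.


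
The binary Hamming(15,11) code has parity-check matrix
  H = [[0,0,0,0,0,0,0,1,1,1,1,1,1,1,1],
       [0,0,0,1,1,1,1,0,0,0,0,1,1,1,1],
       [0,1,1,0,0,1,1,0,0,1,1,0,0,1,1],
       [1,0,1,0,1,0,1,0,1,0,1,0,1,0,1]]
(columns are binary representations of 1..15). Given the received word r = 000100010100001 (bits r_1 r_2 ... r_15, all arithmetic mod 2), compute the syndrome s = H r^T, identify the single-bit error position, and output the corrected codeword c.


s = (1, 0, 0, 1)^T, error position = 9, corrected codeword c = 000100011100001

Compute s = H r^T mod 2 one row at a time:
  s_1 = 1 + 0 + 1 + 0 + 0 + 0 + 0 + 1 = 3 ≡ 1 (mod 2).
  s_2 = 1 + 0 + 0 + 0 + 0 + 0 + 0 + 1 = 2 ≡ 0 (mod 2).
  s_3 = 0 + 0 + 0 + 0 + 1 + 0 + 0 + 1 = 2 ≡ 0 (mod 2).
  s_4 = 0 + 0 + 0 + 0 + 0 + 0 + 0 + 1 = 1 ≡ 1 (mod 2).
s = (1, 0, 0, 1)^T — this equals column 9 of H (binary 1001), so error is at position 9.
Correct: flip bit 9 of r = 000100010100001 to get c = 000100011100001.


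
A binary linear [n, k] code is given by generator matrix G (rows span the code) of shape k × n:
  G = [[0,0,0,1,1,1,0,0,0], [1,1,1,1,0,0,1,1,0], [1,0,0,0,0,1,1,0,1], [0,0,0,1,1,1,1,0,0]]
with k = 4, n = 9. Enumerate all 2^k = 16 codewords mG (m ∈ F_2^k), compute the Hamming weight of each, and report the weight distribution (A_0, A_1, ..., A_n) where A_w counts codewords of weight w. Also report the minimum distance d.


Weight distribution: A_0 = 1, A_1 = 1, A_3 = 2, A_4 = 3, A_5 = 3, A_6 = 4, A_7 = 2. Minimum distance d = 1.

Enumerate all 2^4 = 16 messages m ∈ F_2^4.
For each, compute codeword c = mG in F_2^9, then tally its weight.
  m = 0000 → c = 000000000, weight = 0.
  m = 1000 → c = 000111000, weight = 3.
  m = 0100 → c = 111100110, weight = 6.
  m = 1100 → c = 111011110, weight = 7.
  m = 0010 → c = 100001101, weight = 4.
  m = 1010 → c = 100110101, weight = 5.
  m = 0110 → c = 011101011, weight = 6.
  m = 1110 → c = 011010011, weight = 5.
  m = 0001 → c = 000111100, weight = 4.
  m = 1001 → c = 000000100, weight = 1.
  m = 0101 → c = 111011010, weight = 6.
  m = 1101 → c = 111100010, weight = 5.
  m = 0011 → c = 100110001, weight = 4.
  m = 1011 → c = 100001001, weight = 3.
  m = 0111 → c = 011010111, weight = 6.
  m = 1111 → c = 011101111, weight = 7.
Tally weights:
  weight 0: 1 codewords.
  weight 1: 1 codewords.
  weight 3: 2 codewords.
  weight 4: 3 codewords.
  weight 5: 3 codewords.
  weight 6: 4 codewords.
  weight 7: 2 codewords.
Minimum distance d = smallest w > 0 with A_w > 0 = 1.
Sanity: Σ A_w = 16 = 2^4 = 16 ✓.


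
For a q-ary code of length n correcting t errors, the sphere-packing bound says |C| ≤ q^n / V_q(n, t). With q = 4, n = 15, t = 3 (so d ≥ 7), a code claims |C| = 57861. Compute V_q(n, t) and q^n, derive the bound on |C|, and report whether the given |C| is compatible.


V_q(n, t) = 13276, q^n = 1073741824, Hamming bound = 80878, |C| = 57861 ≤ bound (satisfied).

Step 1: Compute V_q(n, t) = Σ_{j=0}^3 C(n, j) (q−1)^j.
  j = 0: C(15,0)·(3)^0 = 1·1 = 1.
  j = 1: C(15,1)·(3)^1 = 15·3 = 45.
  j = 2: C(15,2)·(3)^2 = 105·9 = 945.
  j = 3: C(15,3)·(3)^3 = 455·27 = 12285.
  V_q(n, t) = 1 + 45 + 945 + 12285 = 13276.
Step 2: q^n = 4^15 = 1073741824.
Step 3: Hamming bound ⌊q^n / V_q(n,t)⌋ = ⌊1073741824/13276⌋ = 80878.
Step 4: Compare |C| = 57861 to 80878: satisfied.
The claimed |C| lies below the Hamming bound.


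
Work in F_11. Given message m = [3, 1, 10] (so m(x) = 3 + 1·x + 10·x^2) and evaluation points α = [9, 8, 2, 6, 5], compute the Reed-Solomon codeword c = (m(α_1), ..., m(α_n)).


c = [8, 2, 1, 6, 5]

Message polynomial: m(x) = 3 + 1·x + 10·x^2 (mod 11).
For each evaluation point α_i, compute m(α_i) mod 11:
  α_1 = 9: Horner steps 10 → 3 → 8, so m(9) = 8.
  α_2 = 8: Horner steps 10 → 4 → 2, so m(8) = 2.
  α_3 = 2: Horner steps 10 → 10 → 1, so m(2) = 1.
  α_4 = 6: Horner steps 10 → 6 → 6, so m(6) = 6.
  α_5 = 5: Horner steps 10 → 7 → 5, so m(5) = 5.
Codeword c = [8, 2, 1, 6, 5] ∈ F_11^5.


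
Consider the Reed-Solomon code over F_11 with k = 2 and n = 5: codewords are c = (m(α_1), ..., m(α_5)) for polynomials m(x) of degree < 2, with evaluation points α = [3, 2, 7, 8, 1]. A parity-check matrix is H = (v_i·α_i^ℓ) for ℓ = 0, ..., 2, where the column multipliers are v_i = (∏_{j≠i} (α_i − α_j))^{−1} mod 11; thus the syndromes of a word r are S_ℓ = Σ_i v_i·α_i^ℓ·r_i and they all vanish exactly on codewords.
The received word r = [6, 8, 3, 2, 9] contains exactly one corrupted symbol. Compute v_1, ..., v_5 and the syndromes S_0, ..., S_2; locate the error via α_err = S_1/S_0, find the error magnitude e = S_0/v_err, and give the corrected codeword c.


S = (3, 9, 5), error at position 1, error magnitude e = 10, c = [7, 8, 3, 2, 9].

Step 1: column multipliers v_i = (∏_{j≠i}(α_i − α_j))^{−1} mod 11.
  i = 1 (α = 3): (3−2)(3−7)(3−8)(3−1) = 1·(−4)·(−5)·2 = 40 ≡ 7, so v_1 = 7^{−1} = 8 (mod 11).
  i = 2 (α = 2): (2−3)(2−7)(2−8)(2−1) = (−1)·(−5)·(−6)·1 = −30 ≡ 3, so v_2 = 3^{−1} = 4 (mod 11).
  i = 3 (α = 7): (7−3)(7−2)(7−8)(7−1) = 4·5·(−1)·6 = −120 ≡ 1, so v_3 = 1^{−1} = 1 (mod 11).
  i = 4 (α = 8): (8−3)(8−2)(8−7)(8−1) = 5·6·1·7 = 210 ≡ 1, so v_4 = 1^{−1} = 1 (mod 11).
  i = 5 (α = 1): (1−3)(1−2)(1−7)(1−8) = (−2)·(−1)·(−6)·(−7) = 84 ≡ 7, so v_5 = 7^{−1} = 8 (mod 11).
  v = [8, 4, 1, 1, 8].
Step 2: syndromes of r = [6, 8, 3, 2, 9] (all sums mod 11).
  S_0 = Σ v_i r_i = 8·6 + 4·8 + 1·3 + 1·2 + 8·9 = 157 ≡ 3.
  S_1 = Σ v_i α_i r_i = 8·3·6 + 4·2·8 + 1·7·3 + 1·8·2 + 8·1·9 = 317 ≡ 9.
  α_i^2 mod 11 = [9, 4, 5, 9, 1].
  S_2 = Σ v_i α_i^2 r_i = 8·9·6 + 4·4·8 + 1·5·3 + 1·9·2 + 8·1·9 = 665 ≡ 5.
  S = (3, 9, 5) ≠ 0, so r is not a codeword (an error is present).
Step 3: locate the error. For a single error e at position i, S_ℓ = v_i·e·α_i^ℓ, so α_err = S_1/S_0.
  S_0^{−1} = 3^{−1} = 4 (mod 11), so α_err = 9·4 = 36 ≡ 3 = α_1. Error position i = 1.
  Consistency check: S_2/S_1 = 5·5 = 25 ≡ 3 = α_err ✓ (single-error assumption holds).
Step 4: error magnitude e = S_0/v_1 = S_0·∏_{j≠1}(α_1 − α_j) = 3·7 = 21 ≡ 10 (mod 11).
Step 5: correct position 1: c_1 = r_1 − e = 6 − 10 ≡ 7 (mod 11). Hence c = [7, 8, 3, 2, 9].
  Check: interpolating c through the α_i gives m(x) = 10 + 10·x (degree < 2) with m(α_i) = c_i for every i, so c is indeed a codeword.


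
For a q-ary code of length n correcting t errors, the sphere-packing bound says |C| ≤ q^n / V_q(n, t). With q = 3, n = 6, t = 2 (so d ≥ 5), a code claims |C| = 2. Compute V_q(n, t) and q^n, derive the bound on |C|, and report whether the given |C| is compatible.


V_q(n, t) = 73, q^n = 729, Hamming bound = 9, |C| = 2 ≤ bound (satisfied).

Step 1: Compute V_q(n, t) = Σ_{j=0}^2 C(n, j) (q−1)^j.
  j = 0: C(6,0)·(2)^0 = 1·1 = 1.
  j = 1: C(6,1)·(2)^1 = 6·2 = 12.
  j = 2: C(6,2)·(2)^2 = 15·4 = 60.
  V_q(n, t) = 1 + 12 + 60 = 73.
Step 2: q^n = 3^6 = 729.
Step 3: Hamming bound ⌊q^n / V_q(n,t)⌋ = ⌊729/73⌋ = 9.
Step 4: Compare |C| = 2 to 9: satisfied.
The claimed |C| lies below the Hamming bound.


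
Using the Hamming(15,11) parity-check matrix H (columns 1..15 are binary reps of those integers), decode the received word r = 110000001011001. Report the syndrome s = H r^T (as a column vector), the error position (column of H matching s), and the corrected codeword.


s = (0, 0, 1, 0)^T, error position = 2, corrected codeword c = 100000001011001

Compute s = H r^T mod 2 one row at a time:
  s_1 = 0 + 1 + 0 + 1 + 1 + 0 + 0 + 1 = 4 ≡ 0 (mod 2).
  s_2 = 0 + 0 + 0 + 0 + 1 + 0 + 0 + 1 = 2 ≡ 0 (mod 2).
  s_3 = 1 + 0 + 0 + 0 + 0 + 1 + 0 + 1 = 3 ≡ 1 (mod 2).
  s_4 = 1 + 0 + 0 + 0 + 1 + 1 + 0 + 1 = 4 ≡ 0 (mod 2).
s = (0, 0, 1, 0)^T — this equals column 2 of H (binary 0010), so error is at position 2.
Correct: flip bit 2 of r = 110000001011001 to get c = 100000001011001.


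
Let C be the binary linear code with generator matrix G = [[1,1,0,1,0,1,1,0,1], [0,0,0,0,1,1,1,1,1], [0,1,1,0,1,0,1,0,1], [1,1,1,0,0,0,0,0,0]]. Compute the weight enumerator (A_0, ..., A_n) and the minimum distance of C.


Weight distribution: A_0 = 1, A_3 = 2, A_4 = 4, A_5 = 6, A_6 = 2, A_8 = 1. Minimum distance d = 3.

Enumerate all 2^4 = 16 messages m ∈ F_2^4.
For each, compute codeword c = mG in F_2^9, then tally its weight.
  m = 0000 → c = 000000000, weight = 0.
  m = 1000 → c = 110101101, weight = 6.
  m = 0100 → c = 000011111, weight = 5.
  m = 1100 → c = 110110010, weight = 5.
  m = 0010 → c = 011010101, weight = 5.
  m = 1010 → c = 101111000, weight = 5.
  m = 0110 → c = 011001010, weight = 4.
  m = 1110 → c = 101100111, weight = 6.
  m = 0001 → c = 111000000, weight = 3.
  m = 1001 → c = 001101101, weight = 5.
  m = 0101 → c = 111011111, weight = 8.
  m = 1101 → c = 001110010, weight = 4.
  m = 0011 → c = 100010101, weight = 4.
  m = 1011 → c = 010111000, weight = 4.
  m = 0111 → c = 100001010, weight = 3.
  m = 1111 → c = 010100111, weight = 5.
Tally weights:
  weight 0: 1 codewords.
  weight 3: 2 codewords.
  weight 4: 4 codewords.
  weight 5: 6 codewords.
  weight 6: 2 codewords.
  weight 8: 1 codewords.
Minimum distance d = smallest w > 0 with A_w > 0 = 3.
Sanity: Σ A_w = 16 = 2^4 = 16 ✓.


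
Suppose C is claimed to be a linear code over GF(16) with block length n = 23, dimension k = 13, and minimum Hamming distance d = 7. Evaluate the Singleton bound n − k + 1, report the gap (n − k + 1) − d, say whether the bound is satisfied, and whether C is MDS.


Singleton RHS = n − k + 1 = 11, slack = 4, bound satisfied, not MDS.

Singleton bound: d ≤ n − k + 1.
Here n = 23, k = 13, so n − k + 1 = 11.
Given d = 7, check d ≤ 11: YES.
Slack = (n − k + 1) − d = 4.
The code is NOT MDS (slack = 4 > 0).
Description: the claimed parameters are [23, 13, 7]_16; such a code would be non-MDS.
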